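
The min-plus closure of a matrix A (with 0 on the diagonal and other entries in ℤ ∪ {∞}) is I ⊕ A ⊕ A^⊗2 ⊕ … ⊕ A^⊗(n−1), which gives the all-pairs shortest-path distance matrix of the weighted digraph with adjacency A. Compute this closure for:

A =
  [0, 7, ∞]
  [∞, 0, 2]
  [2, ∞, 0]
Closure =
  [0, 7, 9]
  [4, 0, 2]
  [2, 9, 0]

This is the Floyd-Warshall all-pairs shortest-path computation. For each intermediate vertex k = 0, 1, …, 2, update dist[i][j] ← min(dist[i][j], dist[i][k] + dist[k][j]). The final matrix gives, for each (i, j), the minimum total weight of any directed path from i to j (possibly empty when i = j).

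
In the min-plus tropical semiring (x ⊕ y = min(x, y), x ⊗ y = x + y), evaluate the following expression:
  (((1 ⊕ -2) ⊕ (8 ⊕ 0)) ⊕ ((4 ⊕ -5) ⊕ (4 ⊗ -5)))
(((1 ⊕ -2) ⊕ (8 ⊕ 0)) ⊕ ((4 ⊕ -5) ⊕ (4 ⊗ -5))) = -5

Expand innermost to outermost. Recall ⊕ takes the minimum of its arguments and ⊗ takes their sum. Working out the expression (((1 ⊕ -2) ⊕ (8 ⊕ 0)) ⊕ ((4 ⊕ -5) ⊕ (4 ⊗ -5))) gives -5.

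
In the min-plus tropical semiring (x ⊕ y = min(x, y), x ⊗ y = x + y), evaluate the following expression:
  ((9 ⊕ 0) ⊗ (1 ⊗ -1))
((9 ⊕ 0) ⊗ (1 ⊗ -1)) = 0

Expand innermost to outermost. Recall ⊕ takes the minimum of its arguments and ⊗ takes their sum. Working out the expression ((9 ⊕ 0) ⊗ (1 ⊗ -1)) gives 0.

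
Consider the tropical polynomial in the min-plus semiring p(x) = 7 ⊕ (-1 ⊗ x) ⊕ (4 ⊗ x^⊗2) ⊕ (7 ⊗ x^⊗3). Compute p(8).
p(8) = 7

A tropical monomial a ⊗ x^⊗i evaluates to a + i · x. Evaluating each term at x = 8:
  Term 0 contributes 7 + 0 · 8 = 7
  Term 1 contributes -1 + 1 · 8 = 7
  Term 2 contributes 4 + 2 · 8 = 20
  Term 3 contributes 7 + 3 · 8 = 31
p(8) = ⊕ of these = min[7, 7, 20, 31] = 7.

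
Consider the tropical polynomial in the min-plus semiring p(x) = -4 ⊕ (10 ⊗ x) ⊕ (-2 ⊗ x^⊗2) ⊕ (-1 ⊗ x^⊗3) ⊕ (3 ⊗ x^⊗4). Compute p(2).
p(2) = -4

A tropical monomial a ⊗ x^⊗i evaluates to a + i · x. Evaluating each term at x = 2:
  Term 0 contributes -4 + 0 · 2 = -4
  Term 1 contributes 10 + 1 · 2 = 12
  Term 2 contributes -2 + 2 · 2 = 2
  Term 3 contributes -1 + 3 · 2 = 5
  Term 4 contributes 3 + 4 · 2 = 11
p(2) = ⊕ of these = min[-4, 12, 2, 5, 11] = -4.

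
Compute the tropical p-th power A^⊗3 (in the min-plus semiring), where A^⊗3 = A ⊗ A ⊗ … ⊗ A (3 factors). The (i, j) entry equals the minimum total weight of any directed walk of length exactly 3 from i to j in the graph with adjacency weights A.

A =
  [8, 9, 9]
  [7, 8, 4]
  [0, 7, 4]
A^⊗3 =
  [13, 18, 17]
  [8, 13, 12]
  [8, 13, 12]

Each entry (A^⊗3)_ij equals the minimum over all length-3 walks i = v_0 → v_1 → … → v_3 = j of Σ_t A[v_t][v_{t+1}]. For example, for (i, j) = (0, 2) we minimise over 9 possible intermediate vertex sequences; the minimum is 17, attained along the walk 0 → 1 → 2 → 2.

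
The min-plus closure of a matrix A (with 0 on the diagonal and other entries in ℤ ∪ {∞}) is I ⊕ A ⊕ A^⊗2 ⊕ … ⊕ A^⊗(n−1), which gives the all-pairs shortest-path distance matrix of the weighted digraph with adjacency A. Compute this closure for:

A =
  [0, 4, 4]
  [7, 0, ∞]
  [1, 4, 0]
Closure =
  [0, 4, 4]
  [7, 0, 11]
  [1, 4, 0]

This is the Floyd-Warshall all-pairs shortest-path computation. For each intermediate vertex k = 0, 1, …, 2, update dist[i][j] ← min(dist[i][j], dist[i][k] + dist[k][j]). The final matrix gives, for each (i, j), the minimum total weight of any directed path from i to j (possibly empty when i = j).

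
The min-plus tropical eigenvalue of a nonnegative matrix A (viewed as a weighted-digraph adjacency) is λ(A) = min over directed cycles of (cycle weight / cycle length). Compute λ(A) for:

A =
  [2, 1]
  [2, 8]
λ(A) = 3/2

Enumerate directed cycles and compute their means (weight / length). Sample:
  cycle 0 → 0: weight = 2, length = 1, mean = 2/1 ≈ 2.000
  cycle 1 → 1: weight = 8, length = 1, mean = 8/1 ≈ 8.000
  cycle 0 → 1 → 0: weight = 3, length = 2, mean = 3/2 ≈ 1.500
  cycle 1 → 0 → 1: weight = 3, length = 2, mean = 3/2 ≈ 1.500
Minimum mean = 1.500, attained e.g. along the cycle 0 → 1 → 0 with weight 3 and length 2. So λ(A) = 3/2 = 3/2.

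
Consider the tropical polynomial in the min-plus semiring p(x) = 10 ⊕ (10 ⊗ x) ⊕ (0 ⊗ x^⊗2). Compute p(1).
p(1) = 2

A tropical monomial a ⊗ x^⊗i evaluates to a + i · x. Evaluating each term at x = 1:
  Term 0 contributes 10 + 0 · 1 = 10
  Term 1 contributes 10 + 1 · 1 = 11
  Term 2 contributes 0 + 2 · 1 = 2
p(1) = ⊕ of these = min[10, 11, 2] = 2.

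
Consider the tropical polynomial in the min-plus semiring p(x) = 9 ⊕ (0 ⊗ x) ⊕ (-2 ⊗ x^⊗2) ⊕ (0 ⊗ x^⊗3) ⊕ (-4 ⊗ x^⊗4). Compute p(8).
p(8) = 8

A tropical monomial a ⊗ x^⊗i evaluates to a + i · x. Evaluating each term at x = 8:
  Term 0 contributes 9 + 0 · 8 = 9
  Term 1 contributes 0 + 1 · 8 = 8
  Term 2 contributes -2 + 2 · 8 = 14
  Term 3 contributes 0 + 3 · 8 = 24
  Term 4 contributes -4 + 4 · 8 = 28
p(8) = ⊕ of these = min[9, 8, 14, 24, 28] = 8.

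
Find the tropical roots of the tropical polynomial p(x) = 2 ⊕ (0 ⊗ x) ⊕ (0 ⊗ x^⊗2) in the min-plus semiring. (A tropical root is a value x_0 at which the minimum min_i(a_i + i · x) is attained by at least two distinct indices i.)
Roots: {0, 2}

Each tropical root is a break point of the lower envelope of the lines y = a_i + i · x (there are 3 lines, with slopes 0, 1, ..., 2). Only the lines that attain the minimum somewhere contribute to roots; other lines are dominated. Here the surviving (envelope) indices are i = 2, i = 1, i = 0.
Intersections between consecutive envelope lines give the roots: for adjacent envelope indices i < j the intersection is x = (a_i − a_j) / (j − i). Reading off the sorted break points: {0, 2}.
Verification: at each break x_0, at least two indices attain the minimum of min_i(a_i + i · x_0).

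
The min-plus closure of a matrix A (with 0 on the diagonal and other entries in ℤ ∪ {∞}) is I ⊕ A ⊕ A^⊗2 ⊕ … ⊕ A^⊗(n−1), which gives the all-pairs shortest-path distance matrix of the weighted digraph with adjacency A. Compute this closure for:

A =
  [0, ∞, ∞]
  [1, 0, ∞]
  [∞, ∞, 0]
Closure =
  [0, ∞, ∞]
  [1, 0, ∞]
  [∞, ∞, 0]

This is the Floyd-Warshall all-pairs shortest-path computation. For each intermediate vertex k = 0, 1, …, 2, update dist[i][j] ← min(dist[i][j], dist[i][k] + dist[k][j]). The final matrix gives, for each (i, j), the minimum total weight of any directed path from i to j (possibly empty when i = j).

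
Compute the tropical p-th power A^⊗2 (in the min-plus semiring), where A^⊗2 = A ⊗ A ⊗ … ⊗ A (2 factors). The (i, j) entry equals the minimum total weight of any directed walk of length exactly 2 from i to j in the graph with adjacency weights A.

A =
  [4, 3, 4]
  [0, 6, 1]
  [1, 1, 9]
A^⊗2 =
  [3, 5, 4]
  [2, 2, 4]
  [1, 4, 2]

Each entry (A^⊗2)_ij equals the minimum over all length-2 walks i = v_0 → v_1 → … → v_2 = j of Σ_t A[v_t][v_{t+1}]. For example, for (i, j) = (0, 2) we minimise over 3 possible intermediate vertex sequences; the minimum is 4, attained along the walk 0 → 1 → 2.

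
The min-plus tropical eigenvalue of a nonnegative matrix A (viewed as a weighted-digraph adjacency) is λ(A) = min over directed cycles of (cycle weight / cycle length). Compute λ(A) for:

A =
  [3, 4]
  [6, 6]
λ(A) = 3

Enumerate directed cycles and compute their means (weight / length). Sample:
  cycle 0 → 0: weight = 3, length = 1, mean = 3/1 ≈ 3.000
  cycle 1 → 1: weight = 6, length = 1, mean = 6/1 ≈ 6.000
  cycle 0 → 1 → 0: weight = 10, length = 2, mean = 10/2 ≈ 5.000
  cycle 1 → 0 → 1: weight = 10, length = 2, mean = 10/2 ≈ 5.000
Minimum mean = 3.000, attained e.g. along the cycle 0 → 0 with weight 3 and length 1. So λ(A) = 3/1 = 3.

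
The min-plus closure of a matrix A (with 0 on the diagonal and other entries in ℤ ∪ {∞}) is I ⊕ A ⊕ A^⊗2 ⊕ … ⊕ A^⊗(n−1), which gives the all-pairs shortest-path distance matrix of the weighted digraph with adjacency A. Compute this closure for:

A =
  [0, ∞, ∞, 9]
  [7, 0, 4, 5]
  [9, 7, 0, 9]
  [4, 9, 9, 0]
Closure =
  [0, 18, 18, 9]
  [7, 0, 4, 5]
  [9, 7, 0, 9]
  [4, 9, 9, 0]

This is the Floyd-Warshall all-pairs shortest-path computation. For each intermediate vertex k = 0, 1, …, 3, update dist[i][j] ← min(dist[i][j], dist[i][k] + dist[k][j]). The final matrix gives, for each (i, j), the minimum total weight of any directed path from i to j (possibly empty when i = j).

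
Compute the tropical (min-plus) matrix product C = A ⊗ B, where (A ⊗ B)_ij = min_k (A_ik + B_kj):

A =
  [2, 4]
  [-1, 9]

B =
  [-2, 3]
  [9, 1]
A ⊗ B =
  [0, 5]
  [-3, 2]

Apply the min-plus product entry-by-entry:
  C[0][0] = min over k of (A[0][0] + B[0][0] = 2 + -2 = 0, A[0][1] + B[1][0] = 4 + 9 = 13) = 0 (attained at k = 0)
  C[0][1] = min over k of (A[0][0] + B[0][1] = 2 + 3 = 5, A[0][1] + B[1][1] = 4 + 1 = 5) = 5 (attained at k = 0)
  C[1][0] = min over k of (A[1][0] + B[0][0] = -1 + -2 = -3, A[1][1] + B[1][0] = 9 + 9 = 18) = -3 (attained at k = 0)
  C[1][1] = min over k of (A[1][0] + B[0][1] = -1 + 3 = 2, A[1][1] + B[1][1] = 9 + 1 = 10) = 2 (attained at k = 0)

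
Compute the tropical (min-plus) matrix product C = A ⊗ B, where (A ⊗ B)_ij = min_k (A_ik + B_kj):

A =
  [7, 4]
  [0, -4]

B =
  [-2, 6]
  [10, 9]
A ⊗ B =
  [5, 13]
  [-2, 5]

Apply the min-plus product entry-by-entry:
  C[0][0] = min over k of (A[0][0] + B[0][0] = 7 + -2 = 5, A[0][1] + B[1][0] = 4 + 10 = 14) = 5 (attained at k = 0)
  C[0][1] = min over k of (A[0][0] + B[0][1] = 7 + 6 = 13, A[0][1] + B[1][1] = 4 + 9 = 13) = 13 (attained at k = 0)
  C[1][0] = min over k of (A[1][0] + B[0][0] = 0 + -2 = -2, A[1][1] + B[1][0] = -4 + 10 = 6) = -2 (attained at k = 0)
  C[1][1] = min over k of (A[1][0] + B[0][1] = 0 + 6 = 6, A[1][1] + B[1][1] = -4 + 9 = 5) = 5 (attained at k = 1)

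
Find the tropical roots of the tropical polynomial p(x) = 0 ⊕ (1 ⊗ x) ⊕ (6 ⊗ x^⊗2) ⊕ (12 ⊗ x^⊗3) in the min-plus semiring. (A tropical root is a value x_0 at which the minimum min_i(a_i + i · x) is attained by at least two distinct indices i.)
Roots: {-6, -5, -1}

Each tropical root is a break point of the lower envelope of the lines y = a_i + i · x (there are 4 lines, with slopes 0, 1, ..., 3). Only the lines that attain the minimum somewhere contribute to roots; other lines are dominated. Here the surviving (envelope) indices are i = 3, i = 2, i = 1, i = 0.
Intersections between consecutive envelope lines give the roots: for adjacent envelope indices i < j the intersection is x = (a_i − a_j) / (j − i). Reading off the sorted break points: {-6, -5, -1}.
Verification: at each break x_0, at least two indices attain the minimum of min_i(a_i + i · x_0).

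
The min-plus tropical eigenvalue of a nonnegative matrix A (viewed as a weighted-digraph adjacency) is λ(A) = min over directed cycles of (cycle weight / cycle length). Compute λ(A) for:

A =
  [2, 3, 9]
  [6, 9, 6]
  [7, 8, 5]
λ(A) = 2

Enumerate directed cycles and compute their means (weight / length). Sample:
  cycle 0 → 0: weight = 2, length = 1, mean = 2/1 ≈ 2.000
  cycle 1 → 1: weight = 9, length = 1, mean = 9/1 ≈ 9.000
  cycle 2 → 2: weight = 5, length = 1, mean = 5/1 ≈ 5.000
  cycle 0 → 1 → 0: weight = 9, length = 2, mean = 9/2 ≈ 4.500
  cycle 0 → 2 → 0: weight = 16, length = 2, mean = 16/2 ≈ 8.000
  cycle 1 → 0 → 1: weight = 9, length = 2, mean = 9/2 ≈ 4.500
Minimum mean = 2.000, attained e.g. along the cycle 0 → 0 with weight 2 and length 1. So λ(A) = 2/1 = 2.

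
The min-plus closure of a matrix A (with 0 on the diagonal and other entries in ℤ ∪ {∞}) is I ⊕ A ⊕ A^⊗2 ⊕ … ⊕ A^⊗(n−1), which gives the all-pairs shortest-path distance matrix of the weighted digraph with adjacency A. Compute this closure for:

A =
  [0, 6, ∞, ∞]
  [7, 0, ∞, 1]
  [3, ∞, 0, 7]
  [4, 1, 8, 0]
Closure =
  [0, 6, 15, 7]
  [5, 0, 9, 1]
  [3, 8, 0, 7]
  [4, 1, 8, 0]

This is the Floyd-Warshall all-pairs shortest-path computation. For each intermediate vertex k = 0, 1, …, 3, update dist[i][j] ← min(dist[i][j], dist[i][k] + dist[k][j]). The final matrix gives, for each (i, j), the minimum total weight of any directed path from i to j (possibly empty when i = j).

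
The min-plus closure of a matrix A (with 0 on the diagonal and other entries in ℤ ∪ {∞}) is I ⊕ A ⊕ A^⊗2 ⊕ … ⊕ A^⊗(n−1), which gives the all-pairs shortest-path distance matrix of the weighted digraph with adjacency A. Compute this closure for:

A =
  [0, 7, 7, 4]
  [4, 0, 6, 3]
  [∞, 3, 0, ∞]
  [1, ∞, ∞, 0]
Closure =
  [0, 7, 7, 4]
  [4, 0, 6, 3]
  [7, 3, 0, 6]
  [1, 8, 8, 0]

This is the Floyd-Warshall all-pairs shortest-path computation. For each intermediate vertex k = 0, 1, …, 3, update dist[i][j] ← min(dist[i][j], dist[i][k] + dist[k][j]). The final matrix gives, for each (i, j), the minimum total weight of any directed path from i to j (possibly empty when i = j).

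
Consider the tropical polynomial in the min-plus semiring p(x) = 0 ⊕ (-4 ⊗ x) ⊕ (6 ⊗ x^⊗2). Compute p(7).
p(7) = 0

A tropical monomial a ⊗ x^⊗i evaluates to a + i · x. Evaluating each term at x = 7:
  Term 0 contributes 0 + 0 · 7 = 0
  Term 1 contributes -4 + 1 · 7 = 3
  Term 2 contributes 6 + 2 · 7 = 20
p(7) = ⊕ of these = min[0, 3, 20] = 0.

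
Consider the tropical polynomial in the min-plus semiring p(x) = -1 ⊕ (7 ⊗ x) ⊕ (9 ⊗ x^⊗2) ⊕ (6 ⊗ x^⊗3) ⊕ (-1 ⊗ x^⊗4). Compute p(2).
p(2) = -1

A tropical monomial a ⊗ x^⊗i evaluates to a + i · x. Evaluating each term at x = 2:
  Term 0 contributes -1 + 0 · 2 = -1
  Term 1 contributes 7 + 1 · 2 = 9
  Term 2 contributes 9 + 2 · 2 = 13
  Term 3 contributes 6 + 3 · 2 = 12
  Term 4 contributes -1 + 4 · 2 = 7
p(2) = ⊕ of these = min[-1, 9, 13, 12, 7] = -1.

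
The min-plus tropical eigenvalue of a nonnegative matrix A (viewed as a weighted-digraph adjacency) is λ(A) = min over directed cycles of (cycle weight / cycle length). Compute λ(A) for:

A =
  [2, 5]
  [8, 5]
λ(A) = 2

Enumerate directed cycles and compute their means (weight / length). Sample:
  cycle 0 → 0: weight = 2, length = 1, mean = 2/1 ≈ 2.000
  cycle 1 → 1: weight = 5, length = 1, mean = 5/1 ≈ 5.000
  cycle 0 → 1 → 0: weight = 13, length = 2, mean = 13/2 ≈ 6.500
  cycle 1 → 0 → 1: weight = 13, length = 2, mean = 13/2 ≈ 6.500
Minimum mean = 2.000, attained e.g. along the cycle 0 → 0 with weight 2 and length 1. So λ(A) = 2/1 = 2.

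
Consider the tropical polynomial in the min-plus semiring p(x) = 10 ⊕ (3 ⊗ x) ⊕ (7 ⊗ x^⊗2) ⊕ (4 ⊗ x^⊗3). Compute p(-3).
p(-3) = -5

A tropical monomial a ⊗ x^⊗i evaluates to a + i · x. Evaluating each term at x = -3:
  Term 0 contributes 10 + 0 · -3 = 10
  Term 1 contributes 3 + 1 · -3 = 0
  Term 2 contributes 7 + 2 · -3 = 1
  Term 3 contributes 4 + 3 · -3 = -5
p(-3) = ⊕ of these = min[10, 0, 1, -5] = -5.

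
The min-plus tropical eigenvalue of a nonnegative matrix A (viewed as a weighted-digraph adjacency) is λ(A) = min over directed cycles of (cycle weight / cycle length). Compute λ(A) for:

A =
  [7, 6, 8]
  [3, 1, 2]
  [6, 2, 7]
λ(A) = 1

Enumerate directed cycles and compute their means (weight / length). Sample:
  cycle 0 → 0: weight = 7, length = 1, mean = 7/1 ≈ 7.000
  cycle 1 → 1: weight = 1, length = 1, mean = 1/1 ≈ 1.000
  cycle 2 → 2: weight = 7, length = 1, mean = 7/1 ≈ 7.000
  cycle 0 → 1 → 0: weight = 9, length = 2, mean = 9/2 ≈ 4.500
  cycle 0 → 2 → 0: weight = 14, length = 2, mean = 14/2 ≈ 7.000
  cycle 1 → 0 → 1: weight = 9, length = 2, mean = 9/2 ≈ 4.500
Minimum mean = 1.000, attained e.g. along the cycle 1 → 1 with weight 1 and length 1. So λ(A) = 1/1 = 1.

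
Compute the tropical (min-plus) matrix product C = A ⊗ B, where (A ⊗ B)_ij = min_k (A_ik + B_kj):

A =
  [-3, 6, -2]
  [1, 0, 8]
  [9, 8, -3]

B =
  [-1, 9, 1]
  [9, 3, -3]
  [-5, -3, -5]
A ⊗ B =
  [-7, -5, -7]
  [0, 3, -3]
  [-8, -6, -8]

Apply the min-plus product entry-by-entry:
  C[0][0] = min over k of (A[0][0] + B[0][0] = -3 + -1 = -4, A[0][1] + B[1][0] = 6 + 9 = 15, A[0][2] + B[2][0] = -2 + -5 = -7) = -7 (attained at k = 2)
  C[0][1] = min over k of (A[0][0] + B[0][1] = -3 + 9 = 6, A[0][1] + B[1][1] = 6 + 3 = 9, A[0][2] + B[2][1] = -2 + -3 = -5) = -5 (attained at k = 2)
  C[0][2] = min over k of (A[0][0] + B[0][2] = -3 + 1 = -2, A[0][1] + B[1][2] = 6 + -3 = 3, A[0][2] + B[2][2] = -2 + -5 = -7) = -7 (attained at k = 2)
  C[1][0] = min over k of (A[1][0] + B[0][0] = 1 + -1 = 0, A[1][1] + B[1][0] = 0 + 9 = 9, A[1][2] + B[2][0] = 8 + -5 = 3) = 0 (attained at k = 0)
  C[1][1] = min over k of (A[1][0] + B[0][1] = 1 + 9 = 10, A[1][1] + B[1][1] = 0 + 3 = 3, A[1][2] + B[2][1] = 8 + -3 = 5) = 3 (attained at k = 1)
  C[1][2] = min over k of (A[1][0] + B[0][2] = 1 + 1 = 2, A[1][1] + B[1][2] = 0 + -3 = -3, A[1][2] + B[2][2] = 8 + -5 = 3) = -3 (attained at k = 1)
  C[2][0] = min over k of (A[2][0] + B[0][0] = 9 + -1 = 8, A[2][1] + B[1][0] = 8 + 9 = 17, A[2][2] + B[2][0] = -3 + -5 = -8) = -8 (attained at k = 2)
  C[2][1] = min over k of (A[2][0] + B[0][1] = 9 + 9 = 18, A[2][1] + B[1][1] = 8 + 3 = 11, A[2][2] + B[2][1] = -3 + -3 = -6) = -6 (attained at k = 2)
  C[2][2] = min over k of (A[2][0] + B[0][2] = 9 + 1 = 10, A[2][1] + B[1][2] = 8 + -3 = 5, A[2][2] + B[2][2] = -3 + -5 = -8) = -8 (attained at k = 2)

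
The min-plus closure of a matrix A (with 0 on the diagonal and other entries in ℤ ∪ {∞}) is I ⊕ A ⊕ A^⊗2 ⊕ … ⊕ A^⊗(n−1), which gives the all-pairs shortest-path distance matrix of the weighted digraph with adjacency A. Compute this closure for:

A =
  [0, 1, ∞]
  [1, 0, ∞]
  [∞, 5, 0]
Closure =
  [0, 1, ∞]
  [1, 0, ∞]
  [6, 5, 0]

This is the Floyd-Warshall all-pairs shortest-path computation. For each intermediate vertex k = 0, 1, …, 2, update dist[i][j] ← min(dist[i][j], dist[i][k] + dist[k][j]). The final matrix gives, for each (i, j), the minimum total weight of any directed path from i to j (possibly empty when i = j).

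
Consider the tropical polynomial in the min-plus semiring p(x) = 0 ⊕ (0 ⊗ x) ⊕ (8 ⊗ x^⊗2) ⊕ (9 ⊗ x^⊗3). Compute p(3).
p(3) = 0

A tropical monomial a ⊗ x^⊗i evaluates to a + i · x. Evaluating each term at x = 3:
  Term 0 contributes 0 + 0 · 3 = 0
  Term 1 contributes 0 + 1 · 3 = 3
  Term 2 contributes 8 + 2 · 3 = 14
  Term 3 contributes 9 + 3 · 3 = 18
p(3) = ⊕ of these = min[0, 3, 14, 18] = 0.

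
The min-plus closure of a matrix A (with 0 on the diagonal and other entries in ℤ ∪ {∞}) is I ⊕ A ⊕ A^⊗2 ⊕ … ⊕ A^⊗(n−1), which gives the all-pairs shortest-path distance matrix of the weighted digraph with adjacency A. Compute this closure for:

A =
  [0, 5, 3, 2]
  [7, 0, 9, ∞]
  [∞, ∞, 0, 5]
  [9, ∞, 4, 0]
Closure =
  [0, 5, 3, 2]
  [7, 0, 9, 9]
  [14, 19, 0, 5]
  [9, 14, 4, 0]

This is the Floyd-Warshall all-pairs shortest-path computation. For each intermediate vertex k = 0, 1, …, 3, update dist[i][j] ← min(dist[i][j], dist[i][k] + dist[k][j]). The final matrix gives, for each (i, j), the minimum total weight of any directed path from i to j (possibly empty when i = j).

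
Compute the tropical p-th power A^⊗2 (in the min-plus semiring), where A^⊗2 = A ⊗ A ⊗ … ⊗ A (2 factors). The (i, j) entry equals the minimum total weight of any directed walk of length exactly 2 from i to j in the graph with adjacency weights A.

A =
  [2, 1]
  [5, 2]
A^⊗2 =
  [4, 3]
  [7, 4]

Each entry (A^⊗2)_ij equals the minimum over all length-2 walks i = v_0 → v_1 → … → v_2 = j of Σ_t A[v_t][v_{t+1}]. For example, for (i, j) = (0, 1) we minimise over 2 possible intermediate vertex sequences; the minimum is 3, attained along the walk 0 → 0 → 1.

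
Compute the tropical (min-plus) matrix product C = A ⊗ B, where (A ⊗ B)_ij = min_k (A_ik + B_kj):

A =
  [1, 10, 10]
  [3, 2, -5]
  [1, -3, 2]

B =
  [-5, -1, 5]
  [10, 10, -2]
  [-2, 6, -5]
A ⊗ B =
  [-4, 0, 5]
  [-7, 1, -10]
  [-4, 0, -5]

Apply the min-plus product entry-by-entry:
  C[0][0] = min over k of (A[0][0] + B[0][0] = 1 + -5 = -4, A[0][1] + B[1][0] = 10 + 10 = 20, A[0][2] + B[2][0] = 10 + -2 = 8) = -4 (attained at k = 0)
  C[0][1] = min over k of (A[0][0] + B[0][1] = 1 + -1 = 0, A[0][1] + B[1][1] = 10 + 10 = 20, A[0][2] + B[2][1] = 10 + 6 = 16) = 0 (attained at k = 0)
  C[0][2] = min over k of (A[0][0] + B[0][2] = 1 + 5 = 6, A[0][1] + B[1][2] = 10 + -2 = 8, A[0][2] + B[2][2] = 10 + -5 = 5) = 5 (attained at k = 2)
  C[1][0] = min over k of (A[1][0] + B[0][0] = 3 + -5 = -2, A[1][1] + B[1][0] = 2 + 10 = 12, A[1][2] + B[2][0] = -5 + -2 = -7) = -7 (attained at k = 2)
  C[1][1] = min over k of (A[1][0] + B[0][1] = 3 + -1 = 2, A[1][1] + B[1][1] = 2 + 10 = 12, A[1][2] + B[2][1] = -5 + 6 = 1) = 1 (attained at k = 2)
  C[1][2] = min over k of (A[1][0] + B[0][2] = 3 + 5 = 8, A[1][1] + B[1][2] = 2 + -2 = 0, A[1][2] + B[2][2] = -5 + -5 = -10) = -10 (attained at k = 2)
  C[2][0] = min over k of (A[2][0] + B[0][0] = 1 + -5 = -4, A[2][1] + B[1][0] = -3 + 10 = 7, A[2][2] + B[2][0] = 2 + -2 = 0) = -4 (attained at k = 0)
  C[2][1] = min over k of (A[2][0] + B[0][1] = 1 + -1 = 0, A[2][1] + B[1][1] = -3 + 10 = 7, A[2][2] + B[2][1] = 2 + 6 = 8) = 0 (attained at k = 0)
  C[2][2] = min over k of (A[2][0] + B[0][2] = 1 + 5 = 6, A[2][1] + B[1][2] = -3 + -2 = -5, A[2][2] + B[2][2] = 2 + -5 = -3) = -5 (attained at k = 1)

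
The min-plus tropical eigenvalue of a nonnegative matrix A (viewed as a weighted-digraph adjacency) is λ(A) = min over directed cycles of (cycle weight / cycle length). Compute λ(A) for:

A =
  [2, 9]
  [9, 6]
λ(A) = 2

Enumerate directed cycles and compute their means (weight / length). Sample:
  cycle 0 → 0: weight = 2, length = 1, mean = 2/1 ≈ 2.000
  cycle 1 → 1: weight = 6, length = 1, mean = 6/1 ≈ 6.000
  cycle 0 → 1 → 0: weight = 18, length = 2, mean = 18/2 ≈ 9.000
  cycle 1 → 0 → 1: weight = 18, length = 2, mean = 18/2 ≈ 9.000
Minimum mean = 2.000, attained e.g. along the cycle 0 → 0 with weight 2 and length 1. So λ(A) = 2/1 = 2.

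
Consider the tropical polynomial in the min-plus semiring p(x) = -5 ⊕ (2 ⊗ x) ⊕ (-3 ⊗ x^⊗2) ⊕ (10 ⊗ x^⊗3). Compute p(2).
p(2) = -5

A tropical monomial a ⊗ x^⊗i evaluates to a + i · x. Evaluating each term at x = 2:
  Term 0 contributes -5 + 0 · 2 = -5
  Term 1 contributes 2 + 1 · 2 = 4
  Term 2 contributes -3 + 2 · 2 = 1
  Term 3 contributes 10 + 3 · 2 = 16
p(2) = ⊕ of these = min[-5, 4, 1, 16] = -5.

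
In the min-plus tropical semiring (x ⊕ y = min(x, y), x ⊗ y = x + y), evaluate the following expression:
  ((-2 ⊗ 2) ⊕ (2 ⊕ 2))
((-2 ⊗ 2) ⊕ (2 ⊕ 2)) = 0

Expand innermost to outermost. Recall ⊕ takes the minimum of its arguments and ⊗ takes their sum. Working out the expression ((-2 ⊗ 2) ⊕ (2 ⊕ 2)) gives 0.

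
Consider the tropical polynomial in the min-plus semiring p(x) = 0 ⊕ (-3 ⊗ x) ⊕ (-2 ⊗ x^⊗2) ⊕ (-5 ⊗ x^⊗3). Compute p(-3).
p(-3) = -14

A tropical monomial a ⊗ x^⊗i evaluates to a + i · x. Evaluating each term at x = -3:
  Term 0 contributes 0 + 0 · -3 = 0
  Term 1 contributes -3 + 1 · -3 = -6
  Term 2 contributes -2 + 2 · -3 = -8
  Term 3 contributes -5 + 3 · -3 = -14
p(-3) = ⊕ of these = min[0, -6, -8, -14] = -14.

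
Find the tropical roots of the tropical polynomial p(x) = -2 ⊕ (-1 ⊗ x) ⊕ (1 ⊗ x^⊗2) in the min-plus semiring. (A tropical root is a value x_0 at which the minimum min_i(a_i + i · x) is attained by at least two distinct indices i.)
Roots: {-2, -1}

Each tropical root is a break point of the lower envelope of the lines y = a_i + i · x (there are 3 lines, with slopes 0, 1, ..., 2). Only the lines that attain the minimum somewhere contribute to roots; other lines are dominated. Here the surviving (envelope) indices are i = 2, i = 1, i = 0.
Intersections between consecutive envelope lines give the roots: for adjacent envelope indices i < j the intersection is x = (a_i − a_j) / (j − i). Reading off the sorted break points: {-2, -1}.
Verification: at each break x_0, at least two indices attain the minimum of min_i(a_i + i · x_0).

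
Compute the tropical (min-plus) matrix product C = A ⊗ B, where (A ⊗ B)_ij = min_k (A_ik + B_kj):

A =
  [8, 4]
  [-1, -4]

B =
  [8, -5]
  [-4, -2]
A ⊗ B =
  [0, 2]
  [-8, -6]

Apply the min-plus product entry-by-entry:
  C[0][0] = min over k of (A[0][0] + B[0][0] = 8 + 8 = 16, A[0][1] + B[1][0] = 4 + -4 = 0) = 0 (attained at k = 1)
  C[0][1] = min over k of (A[0][0] + B[0][1] = 8 + -5 = 3, A[0][1] + B[1][1] = 4 + -2 = 2) = 2 (attained at k = 1)
  C[1][0] = min over k of (A[1][0] + B[0][0] = -1 + 8 = 7, A[1][1] + B[1][0] = -4 + -4 = -8) = -8 (attained at k = 1)
  C[1][1] = min over k of (A[1][0] + B[0][1] = -1 + -5 = -6, A[1][1] + B[1][1] = -4 + -2 = -6) = -6 (attained at k = 0)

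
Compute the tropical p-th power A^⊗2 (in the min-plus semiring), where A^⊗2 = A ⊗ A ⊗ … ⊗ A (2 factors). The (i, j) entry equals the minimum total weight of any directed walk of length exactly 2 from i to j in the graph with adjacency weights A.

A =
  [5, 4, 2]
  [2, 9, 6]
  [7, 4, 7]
A^⊗2 =
  [6, 6, 7]
  [7, 6, 4]
  [6, 11, 9]

Each entry (A^⊗2)_ij equals the minimum over all length-2 walks i = v_0 → v_1 → … → v_2 = j of Σ_t A[v_t][v_{t+1}]. For example, for (i, j) = (0, 2) we minimise over 3 possible intermediate vertex sequences; the minimum is 7, attained along the walk 0 → 0 → 2.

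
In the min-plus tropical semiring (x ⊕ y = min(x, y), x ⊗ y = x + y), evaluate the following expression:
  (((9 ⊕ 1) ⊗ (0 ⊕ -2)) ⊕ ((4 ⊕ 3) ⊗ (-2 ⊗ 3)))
(((9 ⊕ 1) ⊗ (0 ⊕ -2)) ⊕ ((4 ⊕ 3) ⊗ (-2 ⊗ 3))) = -1

Expand innermost to outermost. Recall ⊕ takes the minimum of its arguments and ⊗ takes their sum. Working out the expression (((9 ⊕ 1) ⊗ (0 ⊕ -2)) ⊕ ((4 ⊕ 3) ⊗ (-2 ⊗ 3))) gives -1.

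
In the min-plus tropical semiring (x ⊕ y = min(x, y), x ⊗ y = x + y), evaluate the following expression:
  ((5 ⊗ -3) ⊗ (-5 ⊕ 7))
((5 ⊗ -3) ⊗ (-5 ⊕ 7)) = -3

Expand innermost to outermost. Recall ⊕ takes the minimum of its arguments and ⊗ takes their sum. Working out the expression ((5 ⊗ -3) ⊗ (-5 ⊕ 7)) gives -3.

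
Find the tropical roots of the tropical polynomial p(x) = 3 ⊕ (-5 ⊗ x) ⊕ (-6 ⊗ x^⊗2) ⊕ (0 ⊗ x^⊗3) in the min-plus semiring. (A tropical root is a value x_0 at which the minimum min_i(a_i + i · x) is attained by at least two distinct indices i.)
Roots: {-6, 1, 8}

Each tropical root is a break point of the lower envelope of the lines y = a_i + i · x (there are 4 lines, with slopes 0, 1, ..., 3). Only the lines that attain the minimum somewhere contribute to roots; other lines are dominated. Here the surviving (envelope) indices are i = 3, i = 2, i = 1, i = 0.
Intersections between consecutive envelope lines give the roots: for adjacent envelope indices i < j the intersection is x = (a_i − a_j) / (j − i). Reading off the sorted break points: {-6, 1, 8}.
Verification: at each break x_0, at least two indices attain the minimum of min_i(a_i + i · x_0).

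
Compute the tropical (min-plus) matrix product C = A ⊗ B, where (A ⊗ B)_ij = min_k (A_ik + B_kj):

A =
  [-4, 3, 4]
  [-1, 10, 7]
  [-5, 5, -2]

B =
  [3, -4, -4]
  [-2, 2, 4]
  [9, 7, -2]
A ⊗ B =
  [-1, -8, -8]
  [2, -5, -5]
  [-2, -9, -9]

Apply the min-plus product entry-by-entry:
  C[0][0] = min over k of (A[0][0] + B[0][0] = -4 + 3 = -1, A[0][1] + B[1][0] = 3 + -2 = 1, A[0][2] + B[2][0] = 4 + 9 = 13) = -1 (attained at k = 0)
  C[0][1] = min over k of (A[0][0] + B[0][1] = -4 + -4 = -8, A[0][1] + B[1][1] = 3 + 2 = 5, A[0][2] + B[2][1] = 4 + 7 = 11) = -8 (attained at k = 0)
  C[0][2] = min over k of (A[0][0] + B[0][2] = -4 + -4 = -8, A[0][1] + B[1][2] = 3 + 4 = 7, A[0][2] + B[2][2] = 4 + -2 = 2) = -8 (attained at k = 0)
  C[1][0] = min over k of (A[1][0] + B[0][0] = -1 + 3 = 2, A[1][1] + B[1][0] = 10 + -2 = 8, A[1][2] + B[2][0] = 7 + 9 = 16) = 2 (attained at k = 0)
  C[1][1] = min over k of (A[1][0] + B[0][1] = -1 + -4 = -5, A[1][1] + B[1][1] = 10 + 2 = 12, A[1][2] + B[2][1] = 7 + 7 = 14) = -5 (attained at k = 0)
  C[1][2] = min over k of (A[1][0] + B[0][2] = -1 + -4 = -5, A[1][1] + B[1][2] = 10 + 4 = 14, A[1][2] + B[2][2] = 7 + -2 = 5) = -5 (attained at k = 0)
  C[2][0] = min over k of (A[2][0] + B[0][0] = -5 + 3 = -2, A[2][1] + B[1][0] = 5 + -2 = 3, A[2][2] + B[2][0] = -2 + 9 = 7) = -2 (attained at k = 0)
  C[2][1] = min over k of (A[2][0] + B[0][1] = -5 + -4 = -9, A[2][1] + B[1][1] = 5 + 2 = 7, A[2][2] + B[2][1] = -2 + 7 = 5) = -9 (attained at k = 0)
  C[2][2] = min over k of (A[2][0] + B[0][2] = -5 + -4 = -9, A[2][1] + B[1][2] = 5 + 4 = 9, A[2][2] + B[2][2] = -2 + -2 = -4) = -9 (attained at k = 0)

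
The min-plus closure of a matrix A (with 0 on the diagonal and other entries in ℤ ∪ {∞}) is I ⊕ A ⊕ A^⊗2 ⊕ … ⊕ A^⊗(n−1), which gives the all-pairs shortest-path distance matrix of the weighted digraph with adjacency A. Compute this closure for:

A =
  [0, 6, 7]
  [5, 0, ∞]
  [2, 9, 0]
Closure =
  [0, 6, 7]
  [5, 0, 12]
  [2, 8, 0]

This is the Floyd-Warshall all-pairs shortest-path computation. For each intermediate vertex k = 0, 1, …, 2, update dist[i][j] ← min(dist[i][j], dist[i][k] + dist[k][j]). The final matrix gives, for each (i, j), the minimum total weight of any directed path from i to j (possibly empty when i = j).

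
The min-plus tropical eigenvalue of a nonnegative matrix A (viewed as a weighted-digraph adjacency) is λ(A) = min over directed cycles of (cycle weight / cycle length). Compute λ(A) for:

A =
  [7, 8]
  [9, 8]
λ(A) = 7

Enumerate directed cycles and compute their means (weight / length). Sample:
  cycle 0 → 0: weight = 7, length = 1, mean = 7/1 ≈ 7.000
  cycle 1 → 1: weight = 8, length = 1, mean = 8/1 ≈ 8.000
  cycle 0 → 1 → 0: weight = 17, length = 2, mean = 17/2 ≈ 8.500
  cycle 1 → 0 → 1: weight = 17, length = 2, mean = 17/2 ≈ 8.500
Minimum mean = 7.000, attained e.g. along the cycle 0 → 0 with weight 7 and length 1. So λ(A) = 7/1 = 7.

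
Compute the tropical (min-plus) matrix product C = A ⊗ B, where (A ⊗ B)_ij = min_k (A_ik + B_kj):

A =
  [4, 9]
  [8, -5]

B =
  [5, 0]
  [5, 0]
A ⊗ B =
  [9, 4]
  [0, -5]

Apply the min-plus product entry-by-entry:
  C[0][0] = min over k of (A[0][0] + B[0][0] = 4 + 5 = 9, A[0][1] + B[1][0] = 9 + 5 = 14) = 9 (attained at k = 0)
  C[0][1] = min over k of (A[0][0] + B[0][1] = 4 + 0 = 4, A[0][1] + B[1][1] = 9 + 0 = 9) = 4 (attained at k = 0)
  C[1][0] = min over k of (A[1][0] + B[0][0] = 8 + 5 = 13, A[1][1] + B[1][0] = -5 + 5 = 0) = 0 (attained at k = 1)
  C[1][1] = min over k of (A[1][0] + B[0][1] = 8 + 0 = 8, A[1][1] + B[1][1] = -5 + 0 = -5) = -5 (attained at k = 1)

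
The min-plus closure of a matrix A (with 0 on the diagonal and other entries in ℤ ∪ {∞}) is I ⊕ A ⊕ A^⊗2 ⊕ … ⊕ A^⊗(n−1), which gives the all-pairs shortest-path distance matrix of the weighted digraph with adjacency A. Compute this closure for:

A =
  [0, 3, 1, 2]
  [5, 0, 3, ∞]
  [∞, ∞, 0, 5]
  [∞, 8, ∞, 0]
Closure =
  [0, 3, 1, 2]
  [5, 0, 3, 7]
  [18, 13, 0, 5]
  [13, 8, 11, 0]

This is the Floyd-Warshall all-pairs shortest-path computation. For each intermediate vertex k = 0, 1, …, 3, update dist[i][j] ← min(dist[i][j], dist[i][k] + dist[k][j]). The final matrix gives, for each (i, j), the minimum total weight of any directed path from i to j (possibly empty when i = j).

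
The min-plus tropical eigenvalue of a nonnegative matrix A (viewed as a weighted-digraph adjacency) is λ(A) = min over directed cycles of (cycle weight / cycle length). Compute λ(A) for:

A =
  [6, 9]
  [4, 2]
λ(A) = 2

Enumerate directed cycles and compute their means (weight / length). Sample:
  cycle 0 → 0: weight = 6, length = 1, mean = 6/1 ≈ 6.000
  cycle 1 → 1: weight = 2, length = 1, mean = 2/1 ≈ 2.000
  cycle 0 → 1 → 0: weight = 13, length = 2, mean = 13/2 ≈ 6.500
  cycle 1 → 0 → 1: weight = 13, length = 2, mean = 13/2 ≈ 6.500
Minimum mean = 2.000, attained e.g. along the cycle 1 → 1 with weight 2 and length 1. So λ(A) = 2/1 = 2.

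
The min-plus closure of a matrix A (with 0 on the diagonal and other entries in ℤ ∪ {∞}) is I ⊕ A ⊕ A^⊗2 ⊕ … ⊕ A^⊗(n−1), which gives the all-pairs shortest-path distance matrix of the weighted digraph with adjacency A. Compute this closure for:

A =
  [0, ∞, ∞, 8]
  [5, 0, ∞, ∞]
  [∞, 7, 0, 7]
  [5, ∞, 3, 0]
Closure =
  [0, 18, 11, 8]
  [5, 0, 16, 13]
  [12, 7, 0, 7]
  [5, 10, 3, 0]

This is the Floyd-Warshall all-pairs shortest-path computation. For each intermediate vertex k = 0, 1, …, 3, update dist[i][j] ← min(dist[i][j], dist[i][k] + dist[k][j]). The final matrix gives, for each (i, j), the minimum total weight of any directed path from i to j (possibly empty when i = j).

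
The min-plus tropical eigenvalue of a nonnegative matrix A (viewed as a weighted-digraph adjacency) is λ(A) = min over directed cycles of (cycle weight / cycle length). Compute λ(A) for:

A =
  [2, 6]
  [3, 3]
λ(A) = 2

Enumerate directed cycles and compute their means (weight / length). Sample:
  cycle 0 → 0: weight = 2, length = 1, mean = 2/1 ≈ 2.000
  cycle 1 → 1: weight = 3, length = 1, mean = 3/1 ≈ 3.000
  cycle 0 → 1 → 0: weight = 9, length = 2, mean = 9/2 ≈ 4.500
  cycle 1 → 0 → 1: weight = 9, length = 2, mean = 9/2 ≈ 4.500
Minimum mean = 2.000, attained e.g. along the cycle 0 → 0 with weight 2 and length 1. So λ(A) = 2/1 = 2.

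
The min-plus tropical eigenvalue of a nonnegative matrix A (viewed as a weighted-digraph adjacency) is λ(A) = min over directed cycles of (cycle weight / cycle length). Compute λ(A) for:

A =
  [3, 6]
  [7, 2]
λ(A) = 2

Enumerate directed cycles and compute their means (weight / length). Sample:
  cycle 0 → 0: weight = 3, length = 1, mean = 3/1 ≈ 3.000
  cycle 1 → 1: weight = 2, length = 1, mean = 2/1 ≈ 2.000
  cycle 0 → 1 → 0: weight = 13, length = 2, mean = 13/2 ≈ 6.500
  cycle 1 → 0 → 1: weight = 13, length = 2, mean = 13/2 ≈ 6.500
Minimum mean = 2.000, attained e.g. along the cycle 1 → 1 with weight 2 and length 1. So λ(A) = 2/1 = 2.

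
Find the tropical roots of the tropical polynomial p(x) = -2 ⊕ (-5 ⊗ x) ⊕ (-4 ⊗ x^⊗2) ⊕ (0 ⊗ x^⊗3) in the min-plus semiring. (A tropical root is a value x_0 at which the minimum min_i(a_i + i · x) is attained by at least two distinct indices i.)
Roots: {-4, -1, 3}

Each tropical root is a break point of the lower envelope of the lines y = a_i + i · x (there are 4 lines, with slopes 0, 1, ..., 3). Only the lines that attain the minimum somewhere contribute to roots; other lines are dominated. Here the surviving (envelope) indices are i = 3, i = 2, i = 1, i = 0.
Intersections between consecutive envelope lines give the roots: for adjacent envelope indices i < j the intersection is x = (a_i − a_j) / (j − i). Reading off the sorted break points: {-4, -1, 3}.
Verification: at each break x_0, at least two indices attain the minimum of min_i(a_i + i · x_0).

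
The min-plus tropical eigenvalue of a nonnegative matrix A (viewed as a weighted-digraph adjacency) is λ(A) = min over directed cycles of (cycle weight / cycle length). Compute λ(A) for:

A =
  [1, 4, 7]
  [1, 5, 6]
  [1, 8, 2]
λ(A) = 1

Enumerate directed cycles and compute their means (weight / length). Sample:
  cycle 0 → 0: weight = 1, length = 1, mean = 1/1 ≈ 1.000
  cycle 1 → 1: weight = 5, length = 1, mean = 5/1 ≈ 5.000
  cycle 2 → 2: weight = 2, length = 1, mean = 2/1 ≈ 2.000
  cycle 0 → 1 → 0: weight = 5, length = 2, mean = 5/2 ≈ 2.500
  cycle 0 → 2 → 0: weight = 8, length = 2, mean = 8/2 ≈ 4.000
  cycle 1 → 0 → 1: weight = 5, length = 2, mean = 5/2 ≈ 2.500
Minimum mean = 1.000, attained e.g. along the cycle 0 → 0 with weight 1 and length 1. So λ(A) = 1/1 = 1.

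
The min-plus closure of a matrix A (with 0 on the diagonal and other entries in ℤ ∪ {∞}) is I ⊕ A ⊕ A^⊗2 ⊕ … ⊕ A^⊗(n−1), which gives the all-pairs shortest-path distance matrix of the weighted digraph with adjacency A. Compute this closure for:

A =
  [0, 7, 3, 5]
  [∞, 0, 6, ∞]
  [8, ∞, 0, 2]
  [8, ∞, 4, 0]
Closure =
  [0, 7, 3, 5]
  [14, 0, 6, 8]
  [8, 15, 0, 2]
  [8, 15, 4, 0]

This is the Floyd-Warshall all-pairs shortest-path computation. For each intermediate vertex k = 0, 1, …, 3, update dist[i][j] ← min(dist[i][j], dist[i][k] + dist[k][j]). The final matrix gives, for each (i, j), the minimum total weight of any directed path from i to j (possibly empty when i = j).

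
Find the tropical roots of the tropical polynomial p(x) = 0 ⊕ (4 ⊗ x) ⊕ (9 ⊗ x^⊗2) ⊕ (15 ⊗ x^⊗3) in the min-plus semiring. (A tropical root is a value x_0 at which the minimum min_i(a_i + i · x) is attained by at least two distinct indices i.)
Roots: {-6, -5, -4}

Each tropical root is a break point of the lower envelope of the lines y = a_i + i · x (there are 4 lines, with slopes 0, 1, ..., 3). Only the lines that attain the minimum somewhere contribute to roots; other lines are dominated. Here the surviving (envelope) indices are i = 3, i = 2, i = 1, i = 0.
Intersections between consecutive envelope lines give the roots: for adjacent envelope indices i < j the intersection is x = (a_i − a_j) / (j − i). Reading off the sorted break points: {-6, -5, -4}.
Verification: at each break x_0, at least two indices attain the minimum of min_i(a_i + i · x_0).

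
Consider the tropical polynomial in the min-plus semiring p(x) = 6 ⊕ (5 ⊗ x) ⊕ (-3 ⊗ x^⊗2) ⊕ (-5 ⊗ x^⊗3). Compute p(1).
p(1) = -2

A tropical monomial a ⊗ x^⊗i evaluates to a + i · x. Evaluating each term at x = 1:
  Term 0 contributes 6 + 0 · 1 = 6
  Term 1 contributes 5 + 1 · 1 = 6
  Term 2 contributes -3 + 2 · 1 = -1
  Term 3 contributes -5 + 3 · 1 = -2
p(1) = ⊕ of these = min[6, 6, -1, -2] = -2.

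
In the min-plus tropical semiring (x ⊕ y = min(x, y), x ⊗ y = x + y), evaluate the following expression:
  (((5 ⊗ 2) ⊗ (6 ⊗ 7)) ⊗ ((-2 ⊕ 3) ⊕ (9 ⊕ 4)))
(((5 ⊗ 2) ⊗ (6 ⊗ 7)) ⊗ ((-2 ⊕ 3) ⊕ (9 ⊕ 4))) = 18

Expand innermost to outermost. Recall ⊕ takes the minimum of its arguments and ⊗ takes their sum. Working out the expression (((5 ⊗ 2) ⊗ (6 ⊗ 7)) ⊗ ((-2 ⊕ 3) ⊕ (9 ⊕ 4))) gives 18.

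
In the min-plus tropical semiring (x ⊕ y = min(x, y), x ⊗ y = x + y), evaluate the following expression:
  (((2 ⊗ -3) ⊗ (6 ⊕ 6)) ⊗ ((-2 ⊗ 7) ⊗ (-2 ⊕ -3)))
(((2 ⊗ -3) ⊗ (6 ⊕ 6)) ⊗ ((-2 ⊗ 7) ⊗ (-2 ⊕ -3))) = 7

Expand innermost to outermost. Recall ⊕ takes the minimum of its arguments and ⊗ takes their sum. Working out the expression (((2 ⊗ -3) ⊗ (6 ⊕ 6)) ⊗ ((-2 ⊗ 7) ⊗ (-2 ⊕ -3))) gives 7.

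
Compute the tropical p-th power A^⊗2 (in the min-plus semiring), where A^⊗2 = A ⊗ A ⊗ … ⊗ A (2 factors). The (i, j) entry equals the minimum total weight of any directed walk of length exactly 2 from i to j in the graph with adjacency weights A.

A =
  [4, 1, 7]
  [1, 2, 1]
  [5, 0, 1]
A^⊗2 =
  [2, 3, 2]
  [3, 1, 2]
  [1, 1, 1]

Each entry (A^⊗2)_ij equals the minimum over all length-2 walks i = v_0 → v_1 → … → v_2 = j of Σ_t A[v_t][v_{t+1}]. For example, for (i, j) = (0, 2) we minimise over 3 possible intermediate vertex sequences; the minimum is 2, attained along the walk 0 → 1 → 2.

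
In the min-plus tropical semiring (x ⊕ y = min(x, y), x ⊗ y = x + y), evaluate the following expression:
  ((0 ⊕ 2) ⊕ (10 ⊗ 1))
((0 ⊕ 2) ⊕ (10 ⊗ 1)) = 0

Expand innermost to outermost. Recall ⊕ takes the minimum of its arguments and ⊗ takes their sum. Working out the expression ((0 ⊕ 2) ⊕ (10 ⊗ 1)) gives 0.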